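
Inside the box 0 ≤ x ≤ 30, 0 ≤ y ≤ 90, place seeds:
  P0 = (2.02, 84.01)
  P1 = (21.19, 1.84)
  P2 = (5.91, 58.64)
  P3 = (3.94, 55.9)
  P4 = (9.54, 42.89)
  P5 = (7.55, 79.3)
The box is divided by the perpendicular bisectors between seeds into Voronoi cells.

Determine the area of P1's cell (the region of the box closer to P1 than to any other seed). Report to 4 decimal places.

1. box [0,30]×[0,90]: [(0, 0) (30, 0) (30, 90) (0, 90)]
2. ⊥bis P1·P0 via (11.605,42.925): [(0, 40.2176) (0, 0) (30, 0) (30, 47.2165)]  |A|=1311.5113
3. ⊥bis P1·P2 via (13.55,30.24): [(0, 26.5949) (0, 0) (30, 0) (30, 34.6653)]  |A|=918.9021
4. ⊥bis P1·P3 via (12.565,28.87): [(0, 24.8606) (0, 0) (30, 0) (30, 34.4333)]  |A|=889.4095
5. ⊥bis P1·P4 via (15.365,22.365): [(0, 18.0044) (0, 0) (30, 0) (30, 26.5184)]  |A|=667.8424
6. ⊥bis P1·P5 via (14.37,40.57): [(0, 18.0044) (0, 0) (30, 0) (30, 26.5184)]  |A|=667.8424
7. canonical 4-gon: [(0, 18.0044) (0, 0) (30, 0) (30, 26.5184)]
8. shoelace: 667.8424

Area of P1's cell: 667.8424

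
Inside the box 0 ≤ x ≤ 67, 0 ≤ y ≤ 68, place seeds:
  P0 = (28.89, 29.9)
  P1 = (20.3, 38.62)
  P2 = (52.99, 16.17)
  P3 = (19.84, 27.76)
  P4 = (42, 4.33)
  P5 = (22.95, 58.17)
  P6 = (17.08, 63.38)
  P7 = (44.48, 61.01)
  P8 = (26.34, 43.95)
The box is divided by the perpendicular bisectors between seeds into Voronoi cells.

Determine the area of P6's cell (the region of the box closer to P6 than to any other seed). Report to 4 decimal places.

Area of P6's cell: 339.7589

1. box [0,67]×[0,68]: [(0, 0) (67, 0) (67, 68) (0, 68)]
2. ⊥bis P6·P0 via (22.985,46.64): [(0, 38.5321) (67, 62.1662) (67, 68) (0, 68)]  |A|=1182.6073
3. ⊥bis P6·P1 via (18.69,51): [(0, 48.5694) (45.0711, 54.4308) (67, 62.1662) (67, 68) (0, 68)]  |A|=956.4112
4. ⊥bis P6·P2 via (35.035,39.775): [(0, 48.5694) (45.0711, 54.4308) (62.2861, 60.5034) (67, 64.089) (67, 68) (0, 68)]  |A|=951.8793
5. ⊥bis P6·P3 via (18.46,45.57): [(0, 48.5694) (45.0711, 54.4308) (62.2861, 60.5034) (67, 64.089) (67, 68) (0, 68)]  |A|=951.8793
6. ⊥bis P6·P4 via (29.54,33.855): [(0, 48.5694) (45.0711, 54.4308) (62.2861, 60.5034) (67, 64.089) (67, 68) (0, 68)]  |A|=951.8793
7. ⊥bis P6·P5 via (20.015,60.775): [(0, 48.5694) (10.3799, 49.9193) (26.4276, 68) (0, 68)]  |A|=339.7589
8. ⊥bis P6·P7 via (30.78,62.195): [(0, 48.5694) (10.3799, 49.9193) (26.4276, 68) (0, 68)]  |A|=339.7589
9. ⊥bis P6·P8 via (21.71,53.665): [(0, 48.5694) (10.3799, 49.9193) (26.4276, 68) (0, 68)]  |A|=339.7589
10. canonical 4-gon: [(0, 48.5694) (10.3799, 49.9193) (26.4276, 68) (0, 68)]
11. shoelace: 339.7589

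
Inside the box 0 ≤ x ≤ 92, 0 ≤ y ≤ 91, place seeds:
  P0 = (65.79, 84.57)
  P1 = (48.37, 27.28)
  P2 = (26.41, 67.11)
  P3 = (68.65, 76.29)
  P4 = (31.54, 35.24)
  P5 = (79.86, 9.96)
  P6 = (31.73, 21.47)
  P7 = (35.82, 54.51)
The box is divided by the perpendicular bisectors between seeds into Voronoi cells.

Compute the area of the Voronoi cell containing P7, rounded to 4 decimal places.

Area of P7's cell: 717.6453

1. box [0,92]×[0,91]: [(0, 0) (92, 0) (92, 91) (0, 91)]
2. ⊥bis P7·P0 via (50.805,69.54): [(0, 0) (92, 0) (92, 28.4683) (29.2806, 91) (0, 91)]  |A|=6411.0245
3. ⊥bis P7·P1 via (42.095,40.895): [(0, 21.4939) (67.6997, 52.6959) (29.2806, 91) (0, 91)]  |A|=2913.5532
4. ⊥bis P7·P2 via (31.115,60.81): [(0, 37.5725) (0, 21.4939) (67.6997, 52.6959) (47.3786, 72.9561)]  |A|=1383.7249
5. ⊥bis P7·P3 via (52.235,65.4): [(47.274, 72.8779) (0, 37.5725) (0, 21.4939) (62.3108, 50.2122)]  |A|=1302.1266
6. ⊥bis P7·P4 via (33.68,44.875): [(47.274, 72.8779) (15.257, 48.9669) (45.1858, 42.3195) (62.3108, 50.2122)]  |A|=717.6453
7. ⊥bis P7·P5 via (57.84,32.235): [(47.274, 72.8779) (15.257, 48.9669) (45.1858, 42.3195) (62.3108, 50.2122)]  |A|=717.6453
8. ⊥bis P7·P6 via (33.775,37.99): [(47.274, 72.8779) (15.257, 48.9669) (45.1858, 42.3195) (62.3108, 50.2122)]  |A|=717.6453
9. canonical 4-gon: [(47.274, 72.8779) (15.257, 48.9669) (45.1858, 42.3195) (62.3108, 50.2122)]
10. shoelace: 717.6453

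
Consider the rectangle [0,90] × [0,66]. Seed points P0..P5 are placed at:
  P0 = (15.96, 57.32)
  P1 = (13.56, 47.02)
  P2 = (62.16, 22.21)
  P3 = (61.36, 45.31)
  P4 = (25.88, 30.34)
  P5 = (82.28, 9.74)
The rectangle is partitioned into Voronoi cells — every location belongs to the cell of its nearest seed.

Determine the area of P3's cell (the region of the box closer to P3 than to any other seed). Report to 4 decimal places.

Area of P3's cell: 1553.9796

1. box [0,90]×[0,66]: [(0, 0) (90, 0) (90, 66) (0, 66)]
2. ⊥bis P3·P0 via (38.66,51.315): [(25.0853, 0) (90, 0) (90, 66) (42.5447, 66)]  |A|=3708.2102
3. ⊥bis P3·P1 via (37.46,46.165): [(37.4854, 46.8748) (35.8085, 0) (90, 0) (90, 66) (42.5447, 66)]  |A|=3456.8858
4. ⊥bis P3·P2 via (61.76,33.76): [(37.4854, 46.8748) (36.9855, 32.902) (90, 34.738) (90, 66) (42.5447, 66)]  |A|=1644.5724
5. ⊥bis P3·P4 via (43.62,37.825): [(38.378, 50.2489) (45.5717, 33.1994) (90, 34.738) (90, 66) (42.5447, 66)]  |A|=1564.915
6. ⊥bis P3·P5 via (71.82,27.525): [(38.378, 50.2489) (45.5717, 33.1994) (83.714, 34.5203) (90, 38.2173) (90, 66) (42.5447, 66)]  |A|=1553.9796
7. canonical 6-gon: [(38.378, 50.2489) (45.5717, 33.1994) (83.714, 34.5203) (90, 38.2173) (90, 66) (42.5447, 66)]
8. shoelace: 1553.9796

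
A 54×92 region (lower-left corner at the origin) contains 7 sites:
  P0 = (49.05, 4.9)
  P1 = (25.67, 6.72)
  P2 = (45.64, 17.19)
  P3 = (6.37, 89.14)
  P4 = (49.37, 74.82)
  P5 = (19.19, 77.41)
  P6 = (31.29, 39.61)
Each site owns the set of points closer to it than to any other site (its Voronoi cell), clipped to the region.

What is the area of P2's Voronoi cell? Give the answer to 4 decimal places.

Area of P2's cell: 444.0559

1. box [0,54]×[0,92]: [(0, 0) (54, 0) (54, 92) (0, 92)]
2. ⊥bis P2·P0 via (47.345,11.045): [(0, 0) (7.5377, 0) (54, 12.8915) (54, 92) (0, 92)]  |A|=4668.5152
3. ⊥bis P2·P1 via (35.655,11.955): [(0, 79.9617) (37.5561, 8.329) (54, 12.8915) (54, 92) (0, 92)]  |A|=3135.6002
4. ⊥bis P2·P3 via (26.005,53.165): [(16.7092, 48.0914) (37.5561, 8.329) (54, 12.8915) (54, 68.4446)]  |A|=1410.2917
5. ⊥bis P2·P4 via (47.505,46.005): [(16.7598, 47.9949) (37.5561, 8.329) (54, 12.8915) (54, 45.5846)]  |A|=982.324
6. ⊥bis P2·P5 via (32.415,47.3): [(31.7833, 47.0226) (19.9862, 41.841) (37.5561, 8.329) (54, 12.8915) (54, 45.5846)]  |A|=937.6655
7. ⊥bis P2·P6 via (38.465,28.4): [(29.9054, 22.9214) (37.5561, 8.329) (54, 12.8915) (54, 38.3432)]  |A|=444.0559
8. canonical 4-gon: [(29.9054, 22.9214) (37.5561, 8.329) (54, 12.8915) (54, 38.3432)]
9. shoelace: 444.0559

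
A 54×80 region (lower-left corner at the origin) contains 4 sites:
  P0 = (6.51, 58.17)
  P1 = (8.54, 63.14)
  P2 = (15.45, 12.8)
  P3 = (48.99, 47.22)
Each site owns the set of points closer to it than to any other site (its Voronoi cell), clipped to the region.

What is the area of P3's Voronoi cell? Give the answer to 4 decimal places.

1. box [0,54]×[0,80]: [(0, 0) (54, 0) (54, 80) (0, 80)]
2. ⊥bis P3·P0 via (27.75,52.695): [(14.1669, 0) (54, 0) (54, 80) (34.7884, 80)]  |A|=2361.7895
3. ⊥bis P3·P1 via (28.765,55.18): [(27.6798, 52.4227) (14.1669, 0) (54, 0) (54, 80) (38.5335, 80)]  |A|=2310.1498
4. ⊥bis P3·P2 via (32.22,30.01): [(27.6798, 52.4227) (23.9738, 38.0454) (54, 8.7868) (54, 80) (38.5335, 80)]  |A|=1420.4992
5. canonical 5-gon: [(27.6798, 52.4227) (23.9738, 38.0454) (54, 8.7868) (54, 80) (38.5335, 80)]
6. shoelace: 1420.4992

Area of P3's cell: 1420.4992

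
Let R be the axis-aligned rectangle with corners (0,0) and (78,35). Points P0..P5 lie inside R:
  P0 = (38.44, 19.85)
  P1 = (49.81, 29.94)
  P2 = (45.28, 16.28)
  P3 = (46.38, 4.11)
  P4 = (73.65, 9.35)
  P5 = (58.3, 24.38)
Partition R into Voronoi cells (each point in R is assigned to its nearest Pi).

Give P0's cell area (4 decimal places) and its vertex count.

1. box [0,78]×[0,35]: [(0, 0) (78, 0) (78, 35) (0, 35)]
2. ⊥bis P0·P1 via (44.125,24.895): [(0, 0) (66.2174, 0) (35.1576, 35) (0, 35)]  |A|=1774.0623
3. ⊥bis P0·P2 via (41.86,18.065): [(0, 0) (32.4313, 0) (44.9434, 23.9727) (35.1576, 35) (0, 35)]  |A|=1369.09
4. ⊥bis P0·P3 via (42.41,11.98): [(0, 0) (18.6612, 0) (37.3525, 9.4287) (44.9434, 23.9727) (35.1576, 35) (0, 35)]  |A|=1304.1725
5. ⊥bis P0·P4 via (56.045,14.6): [(0, 0) (18.6612, 0) (37.3525, 9.4287) (44.9434, 23.9727) (35.1576, 35) (0, 35)]  |A|=1304.1725
6. ⊥bis P0·P5 via (48.37,22.115): [(0, 0) (18.6612, 0) (37.3525, 9.4287) (44.9434, 23.9727) (35.1576, 35) (0, 35)]  |A|=1304.1725
7. canonical 6-gon: [(0, 0) (18.6612, 0) (37.3525, 9.4287) (44.9434, 23.9727) (35.1576, 35) (0, 35)]
8. shoelace: 1304.1725

Area of P0's cell: 1304.1725 (6 vertices)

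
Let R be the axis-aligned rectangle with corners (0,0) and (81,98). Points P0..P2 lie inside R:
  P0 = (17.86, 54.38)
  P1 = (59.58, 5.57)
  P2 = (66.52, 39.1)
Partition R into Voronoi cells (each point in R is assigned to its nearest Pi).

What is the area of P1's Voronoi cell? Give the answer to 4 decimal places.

1. box [0,81]×[0,98]: [(0, 0) (81, 0) (81, 98) (0, 98)]
2. ⊥bis P1·P0 via (38.72,29.975): [(3.651, 0) (81, 0) (81, 66.1135)]  |A|=2556.9085
3. ⊥bis P1·P2 via (63.05,22.335): [(36.2672, 27.8785) (3.651, 0) (81, 0) (81, 18.6197)]  |A|=1494.6429
4. canonical 4-gon: [(36.2672, 27.8785) (3.651, 0) (81, 0) (81, 18.6197)]
5. shoelace: 1494.6429

Area of P1's cell: 1494.6429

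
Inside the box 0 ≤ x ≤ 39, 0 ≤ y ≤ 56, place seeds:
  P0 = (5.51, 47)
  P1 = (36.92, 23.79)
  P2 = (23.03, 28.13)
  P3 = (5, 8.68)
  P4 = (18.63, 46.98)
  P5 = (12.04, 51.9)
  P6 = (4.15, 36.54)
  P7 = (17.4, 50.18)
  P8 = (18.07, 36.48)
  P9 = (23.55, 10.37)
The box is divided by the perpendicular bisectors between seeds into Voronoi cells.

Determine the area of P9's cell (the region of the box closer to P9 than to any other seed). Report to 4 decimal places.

1. box [0,39]×[0,56]: [(0, 0) (39, 0) (39, 56) (0, 56)]
2. ⊥bis P9·P0 via (14.53,28.685): [(0, 21.5291) (0, 0) (39, 0) (39, 40.7363)]  |A|=1214.1748
3. ⊥bis P9·P1 via (30.235,17.08): [(17.2447, 30.0219) (0, 21.5291) (0, 0) (39, 0) (39, 8.3477)]  |A|=861.8618
4. ⊥bis P9·P2 via (23.29,19.25): [(27.9208, 19.3856) (0, 18.5681) (0, 0) (39, 0) (39, 8.3477)]  |A|=683.4795
5. ⊥bis P9·P3 via (14.275,9.525): [(27.9208, 19.3856) (13.4153, 18.9609) (15.1428, 0) (39, 0) (39, 8.3477)]  |A|=415.3707
6. ⊥bis P9·P4 via (21.09,28.675): [(27.9208, 19.3856) (13.4153, 18.9609) (15.1428, 0) (39, 0) (39, 8.3477)]  |A|=415.3707
7. ⊥bis P9·P5 via (17.795,31.135): [(27.9208, 19.3856) (13.4153, 18.9609) (15.1428, 0) (39, 0) (39, 8.3477)]  |A|=415.3707
8. ⊥bis P9·P6 via (13.85,23.455): [(27.9208, 19.3856) (13.4153, 18.9609) (15.1428, 0) (39, 0) (39, 8.3477)]  |A|=415.3707
9. ⊥bis P9·P7 via (20.475,30.275): [(27.9208, 19.3856) (13.4153, 18.9609) (15.1428, 0) (39, 0) (39, 8.3477)]  |A|=415.3707
10. ⊥bis P9·P8 via (20.81,23.425): [(27.9208, 19.3856) (13.4153, 18.9609) (15.1428, 0) (39, 0) (39, 8.3477)]  |A|=415.3707
11. canonical 5-gon: [(27.9208, 19.3856) (13.4153, 18.9609) (15.1428, 0) (39, 0) (39, 8.3477)]
12. shoelace: 415.3707

Area of P9's cell: 415.3707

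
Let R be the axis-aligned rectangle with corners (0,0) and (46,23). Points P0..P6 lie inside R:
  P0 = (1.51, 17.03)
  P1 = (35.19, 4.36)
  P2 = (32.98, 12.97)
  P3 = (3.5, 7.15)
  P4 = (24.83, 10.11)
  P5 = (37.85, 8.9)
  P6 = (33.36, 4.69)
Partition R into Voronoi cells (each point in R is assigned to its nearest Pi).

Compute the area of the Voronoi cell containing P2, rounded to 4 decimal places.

Area of P2's cell: 173.2185

1. box [0,46]×[0,23]: [(0, 0) (46, 0) (46, 23) (0, 23)]
2. ⊥bis P2·P0 via (17.245,15): [(15.3098, 0) (46, 0) (46, 23) (18.2771, 23)]  |A|=671.7504
3. ⊥bis P2·P1 via (34.085,8.665): [(15.823, 3.9775) (46, 11.7233) (46, 23) (18.2771, 23)]  |A|=433.8273
4. ⊥bis P2·P3 via (18.24,10.06): [(17.2528, 15.0605) (19.2663, 4.8614) (46, 11.7233) (46, 23) (18.2771, 23)]  |A|=415.378
5. ⊥bis P2·P4 via (28.905,11.54): [(30.2586, 7.6828) (46, 11.7233) (46, 23) (24.8835, 23)]  |A|=250.4784
6. ⊥bis P2·P5 via (35.415,10.935): [(30.2586, 7.6828) (33.363, 8.4797) (45.4981, 23) (24.8835, 23)]  |A|=175.5827
7. ⊥bis P2·P6 via (33.17,8.83): [(29.9085, 8.6803) (33.6752, 8.8532) (45.4981, 23) (24.8835, 23)]  |A|=173.2185
8. canonical 4-gon: [(29.9085, 8.6803) (33.6752, 8.8532) (45.4981, 23) (24.8835, 23)]
9. shoelace: 173.2185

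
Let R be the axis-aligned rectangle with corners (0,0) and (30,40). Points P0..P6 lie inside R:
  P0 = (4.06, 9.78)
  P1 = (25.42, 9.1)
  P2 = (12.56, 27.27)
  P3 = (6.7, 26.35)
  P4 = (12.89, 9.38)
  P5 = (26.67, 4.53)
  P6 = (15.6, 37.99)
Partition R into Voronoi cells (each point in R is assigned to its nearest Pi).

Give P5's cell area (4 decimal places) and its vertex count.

Area of P5's cell: 74.2640 (4 vertices)

1. box [0,30]×[0,40]: [(0, 0) (30, 0) (30, 40) (0, 40)]
2. ⊥bis P5·P0 via (15.365,7.155): [(13.7036, 0) (30, 0) (30, 40) (22.9915, 40)]  |A|=466.0966
3. ⊥bis P5·P1 via (26.045,6.815): [(14.5564, 3.6726) (13.7036, 0) (30, 0) (30, 7.8968)]  |A|=90.9025
4. ⊥bis P5·P2 via (19.615,15.9): [(14.5564, 3.6726) (13.7036, 0) (30, 0) (30, 7.8968)]  |A|=90.9025
5. ⊥bis P5·P3 via (16.685,15.44): [(14.5564, 3.6726) (13.7036, 0) (30, 0) (30, 7.8968)]  |A|=90.9025
6. ⊥bis P5·P4 via (19.78,6.955): [(19.0581, 4.9039) (17.3321, 0) (30, 0) (30, 7.8968)]  |A|=74.264
7. ⊥bis P5·P6 via (21.135,21.26): [(19.0581, 4.9039) (17.3321, 0) (30, 0) (30, 7.8968)]  |A|=74.264
8. canonical 4-gon: [(19.0581, 4.9039) (17.3321, 0) (30, 0) (30, 7.8968)]
9. shoelace: 74.264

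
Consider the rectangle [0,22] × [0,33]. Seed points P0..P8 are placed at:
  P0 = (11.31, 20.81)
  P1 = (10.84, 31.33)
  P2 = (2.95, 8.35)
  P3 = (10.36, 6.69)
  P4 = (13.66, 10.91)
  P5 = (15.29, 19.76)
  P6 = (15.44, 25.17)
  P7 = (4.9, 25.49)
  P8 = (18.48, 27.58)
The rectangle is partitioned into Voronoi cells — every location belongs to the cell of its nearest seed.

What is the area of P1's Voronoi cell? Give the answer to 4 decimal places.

1. box [0,22]×[0,33]: [(0, 0) (22, 0) (22, 33) (0, 33)]
2. ⊥bis P1·P0 via (11.075,26.07): [(0, 25.5752) (22, 26.5581) (22, 33) (0, 33)]  |A|=152.5337
3. ⊥bis P1·P2 via (6.895,19.84): [(0, 25.5752) (22, 26.5581) (22, 33) (0, 33)]  |A|=152.5337
4. ⊥bis P1·P3 via (10.6,19.01): [(0, 25.5752) (22, 26.5581) (22, 33) (0, 33)]  |A|=152.5337
5. ⊥bis P1·P4 via (12.25,21.12): [(0, 25.5752) (22, 26.5581) (22, 33) (0, 33)]  |A|=152.5337
6. ⊥bis P1·P5 via (13.065,25.545): [(0, 25.5752) (14.8709, 26.2396) (22, 28.9815) (22, 33) (0, 33)]  |A|=143.8953
7. ⊥bis P1·P6 via (13.14,28.25): [(0, 25.5752) (10.1663, 26.0294) (19.5009, 33) (0, 33)]  |A|=105.7078
8. ⊥bis P1·P7 via (7.87,28.41): [(10.1918, 26.0484) (19.5009, 33) (3.3573, 33)]  |A|=56.1117
9. ⊥bis P1·P8 via (14.66,29.455): [(10.1918, 26.0484) (14.6058, 29.3446) (16.4, 33) (3.3573, 33)]  |A|=50.4442
10. canonical 4-gon: [(10.1918, 26.0484) (14.6058, 29.3446) (16.4, 33) (3.3573, 33)]
11. shoelace: 50.4442

Area of P1's cell: 50.4442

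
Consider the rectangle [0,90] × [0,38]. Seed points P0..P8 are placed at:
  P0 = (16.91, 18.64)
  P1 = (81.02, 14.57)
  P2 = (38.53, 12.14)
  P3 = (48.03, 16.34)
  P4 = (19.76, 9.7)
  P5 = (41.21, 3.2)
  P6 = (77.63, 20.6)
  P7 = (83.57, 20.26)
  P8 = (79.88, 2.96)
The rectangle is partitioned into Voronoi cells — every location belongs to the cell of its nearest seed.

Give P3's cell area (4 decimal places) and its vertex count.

Area of P3's cell: 728.7770 (6 vertices)

1. box [0,90]×[0,38]: [(0, 0) (90, 0) (90, 38) (0, 38)]
2. ⊥bis P3·P0 via (32.47,17.49): [(31.1774, 0) (90, 0) (90, 38) (33.9858, 38)]  |A|=2181.8992
3. ⊥bis P3·P1 via (64.525,15.455): [(31.1774, 0) (63.6958, 0) (65.7346, 38) (33.9858, 38)]  |A|=1221.0767
4. ⊥bis P3·P2 via (43.28,14.24): [(33.8125, 35.6546) (49.5756, 0) (63.6958, 0) (65.7346, 38) (33.9858, 38)]  |A|=893.0863
5. ⊥bis P3·P4 via (33.895,13.02): [(33.8125, 35.6546) (49.5756, 0) (63.6958, 0) (65.7346, 38) (33.9858, 38)]  |A|=893.0863
6. ⊥bis P3·P5 via (44.62,9.77): [(33.8125, 35.6546) (45.4457, 9.3415) (63.4437, 0) (63.6958, 0) (65.7346, 38) (33.9858, 38)]  |A|=828.3119
7. ⊥bis P3·P6 via (62.83,18.47): [(33.8125, 35.6546) (45.4457, 9.3415) (63.4437, 0) (63.6958, 0) (64.1825, 9.0721) (60.0193, 38) (33.9858, 38)]  |A|=745.6455
8. ⊥bis P3·P7 via (65.8,18.3): [(33.8125, 35.6546) (45.4457, 9.3415) (63.4437, 0) (63.6958, 0) (64.1825, 9.0721) (60.0193, 38) (33.9858, 38)]  |A|=745.6455
9. ⊥bis P3·P8 via (63.955,9.65): [(33.8125, 35.6546) (45.4457, 9.3415) (60.5353, 1.5096) (64.0625, 9.906) (60.0193, 38) (33.9858, 38)]  |A|=728.777
10. canonical 6-gon: [(33.8125, 35.6546) (45.4457, 9.3415) (60.5353, 1.5096) (64.0625, 9.906) (60.0193, 38) (33.9858, 38)]
11. shoelace: 728.777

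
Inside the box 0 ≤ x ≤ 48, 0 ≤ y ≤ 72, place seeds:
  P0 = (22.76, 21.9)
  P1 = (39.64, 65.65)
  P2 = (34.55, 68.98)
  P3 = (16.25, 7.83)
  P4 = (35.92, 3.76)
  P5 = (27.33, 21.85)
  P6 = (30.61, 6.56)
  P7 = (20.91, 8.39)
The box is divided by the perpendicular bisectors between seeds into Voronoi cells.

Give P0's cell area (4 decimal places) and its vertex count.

Area of P0's cell: 779.9404 (6 vertices)

1. box [0,48]×[0,72]: [(0, 0) (48, 0) (48, 72) (0, 72)]
2. ⊥bis P0·P1 via (31.2,43.775): [(0, 55.8129) (0, 0) (48, 0) (48, 37.2931)]  |A|=2234.5424
3. ⊥bis P0·P2 via (28.655,45.44): [(23.6103, 46.7033) (0, 52.6159) (0, 0) (48, 0) (48, 37.2931)]  |A|=2196.8021
4. ⊥bis P0·P3 via (19.505,14.865): [(23.6103, 46.7033) (0, 52.6159) (0, 23.8897) (48, 1.6807) (48, 37.2931)]  |A|=1583.1113
5. ⊥bis P0·P4 via (29.34,12.83): [(23.6103, 46.7033) (0, 52.6159) (0, 23.8897) (27.2228, 11.2941) (48, 26.3672) (48, 37.2931)]  |A|=1326.6536
6. ⊥bis P0·P5 via (25.045,21.875): [(25.3095, 46.0477) (23.6103, 46.7033) (0, 52.6159) (0, 23.8897) (24.9408, 12.3499)]  |A|=788.5908
7. ⊥bis P0·P6 via (26.685,14.23): [(24.9517, 13.343) (25.3095, 46.0477) (23.6103, 46.7033) (0, 52.6159) (0, 23.8897) (23.9274, 12.8188)]  |A|=788.0851
8. ⊥bis P0·P7 via (21.835,15.145): [(24.9667, 14.7162) (25.3095, 46.0477) (23.6103, 46.7033) (0, 52.6159) (0, 23.8897) (17.666, 15.7159)]  |A|=779.9404
9. canonical 6-gon: [(24.9667, 14.7162) (25.3095, 46.0477) (23.6103, 46.7033) (0, 52.6159) (0, 23.8897) (17.666, 15.7159)]
10. shoelace: 779.9404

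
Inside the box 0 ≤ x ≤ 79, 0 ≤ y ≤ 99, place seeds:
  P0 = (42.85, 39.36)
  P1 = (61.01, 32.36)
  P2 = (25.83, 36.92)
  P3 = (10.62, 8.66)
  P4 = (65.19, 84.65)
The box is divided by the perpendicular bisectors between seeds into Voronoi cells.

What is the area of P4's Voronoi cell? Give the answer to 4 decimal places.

1. box [0,79]×[0,99]: [(0, 0) (79, 0) (79, 99) (0, 99)]
2. ⊥bis P4·P0 via (54.02,62.005): [(0, 88.6512) (79, 49.6832) (79, 99) (0, 99)]  |A|=2356.7899
3. ⊥bis P4·P1 via (63.1,58.505): [(0, 88.6512) (60.7318, 58.6943) (79, 57.234) (79, 99) (0, 99)]  |A|=2287.8205
4. ⊥bis P4·P2 via (45.51,60.785): [(0, 98.3143) (29.1608, 74.2672) (60.7318, 58.6943) (79, 57.234) (79, 99) (0, 99)]  |A|=2146.9288
5. ⊥bis P4·P3 via (37.905,46.655): [(0, 98.3143) (29.1608, 74.2672) (60.7318, 58.6943) (79, 57.234) (79, 99) (0, 99)]  |A|=2146.9288
6. canonical 6-gon: [(0, 98.3143) (29.1608, 74.2672) (60.7318, 58.6943) (79, 57.234) (79, 99) (0, 99)]
7. shoelace: 2146.9288

Area of P4's cell: 2146.9288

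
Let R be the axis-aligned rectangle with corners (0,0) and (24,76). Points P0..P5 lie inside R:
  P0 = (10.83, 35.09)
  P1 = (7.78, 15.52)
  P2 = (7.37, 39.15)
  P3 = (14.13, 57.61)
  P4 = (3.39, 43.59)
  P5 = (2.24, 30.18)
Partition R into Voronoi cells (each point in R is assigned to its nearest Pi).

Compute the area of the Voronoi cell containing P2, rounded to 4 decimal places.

1. box [0,24]×[0,76]: [(0, 0) (24, 0) (24, 76) (0, 76)]
2. ⊥bis P2·P0 via (9.1,37.12): [(0, 29.3648) (24, 49.818) (24, 76) (0, 76)]  |A|=873.8057
3. ⊥bis P2·P1 via (7.575,27.335): [(0, 29.3648) (24, 49.818) (24, 76) (0, 76)]  |A|=873.8057
4. ⊥bis P2·P3 via (10.75,48.38): [(0, 52.3166) (0, 29.3648) (18.8374, 45.4184)]  |A|=216.1764
5. ⊥bis P2·P4 via (5.38,41.37): [(12.4896, 47.743) (0, 36.5474) (0, 29.3648) (18.8374, 45.4184)]  |A|=117.7011
6. ⊥bis P2·P5 via (4.805,34.665): [(12.4896, 47.743) (0.5895, 37.0758) (5.6513, 34.181) (18.8374, 45.4184)]  |A|=95.2148
7. canonical 4-gon: [(12.4896, 47.743) (0.5895, 37.0758) (5.6513, 34.181) (18.8374, 45.4184)]
8. shoelace: 95.2148

Area of P2's cell: 95.2148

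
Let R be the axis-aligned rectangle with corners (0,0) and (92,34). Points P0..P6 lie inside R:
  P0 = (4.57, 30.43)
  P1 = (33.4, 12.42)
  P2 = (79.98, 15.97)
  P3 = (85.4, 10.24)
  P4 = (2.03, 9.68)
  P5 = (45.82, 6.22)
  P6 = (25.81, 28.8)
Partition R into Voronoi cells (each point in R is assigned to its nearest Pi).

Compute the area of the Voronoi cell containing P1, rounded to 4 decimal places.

Area of P1's cell: 497.7271

1. box [0,92]×[0,34]: [(0, 0) (92, 0) (92, 34) (0, 34)]
2. ⊥bis P1·P0 via (18.985,21.425): [(5.6009, 0) (92, 0) (92, 34) (26.8406, 34)]  |A|=2576.4956
3. ⊥bis P1·P2 via (56.69,14.195): [(5.6009, 0) (57.7718, 0) (55.1806, 34) (26.8406, 34)]  |A|=1368.6872
4. ⊥bis P1·P3 via (59.4,11.33): [(5.6009, 0) (57.7718, 0) (55.1806, 34) (26.8406, 34)]  |A|=1368.6872
5. ⊥bis P1·P4 via (17.715,11.05): [(17.0757, 18.3687) (18.6802, 0) (57.7718, 0) (55.1806, 34) (26.8406, 34)]  |A|=1248.5624
6. ⊥bis P1·P5 via (39.61,9.32): [(17.0757, 18.3687) (18.6802, 0) (34.9575, 0) (51.9301, 34) (26.8406, 34)]  |A|=805.4606
7. ⊥bis P1·P6 via (29.605,20.61): [(17.375, 14.943) (18.6802, 0) (34.9575, 0) (49.9525, 30.0384)]  |A|=497.7271
8. canonical 4-gon: [(17.375, 14.943) (18.6802, 0) (34.9575, 0) (49.9525, 30.0384)]
9. shoelace: 497.7271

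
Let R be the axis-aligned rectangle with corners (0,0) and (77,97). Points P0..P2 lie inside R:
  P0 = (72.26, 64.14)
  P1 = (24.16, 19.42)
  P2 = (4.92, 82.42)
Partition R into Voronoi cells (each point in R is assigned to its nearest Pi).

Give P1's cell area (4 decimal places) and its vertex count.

Area of P1's cell: 3216.1863 (5 vertices)

1. box [0,77]×[0,97]: [(0, 0) (77, 0) (77, 97) (0, 97)]
2. ⊥bis P1·P0 via (48.21,41.78): [(0, 93.6338) (0, 0) (77, 0) (77, 10.814)]  |A|=4021.2399
3. ⊥bis P1·P2 via (14.54,50.92): [(34.1455, 56.9075) (0, 46.4795) (0, 0) (77, 0) (77, 10.814)]  |A|=3216.1863
4. canonical 5-gon: [(34.1455, 56.9075) (0, 46.4795) (0, 0) (77, 0) (77, 10.814)]
5. shoelace: 3216.1863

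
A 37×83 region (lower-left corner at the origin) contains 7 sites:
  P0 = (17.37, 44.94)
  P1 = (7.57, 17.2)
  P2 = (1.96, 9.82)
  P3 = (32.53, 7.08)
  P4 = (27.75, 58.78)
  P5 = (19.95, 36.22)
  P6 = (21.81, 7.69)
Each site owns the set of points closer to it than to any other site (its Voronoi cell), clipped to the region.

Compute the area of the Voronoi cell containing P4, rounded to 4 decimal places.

Area of P4's cell: 1034.9391

1. box [0,37]×[0,83]: [(0, 0) (37, 0) (37, 83) (0, 83)]
2. ⊥bis P4·P0 via (22.56,51.86): [(0, 68.78) (37, 41.03) (37, 83) (0, 83)]  |A|=1039.515
3. ⊥bis P4·P1 via (17.66,37.99): [(0, 68.78) (37, 41.03) (37, 83) (0, 83)]  |A|=1039.515
4. ⊥bis P4·P2 via (14.855,34.3): [(0, 68.78) (37, 41.03) (37, 83) (0, 83)]  |A|=1039.515
5. ⊥bis P4·P3 via (30.14,32.93): [(0, 68.78) (37, 41.03) (37, 83) (0, 83)]  |A|=1039.515
6. ⊥bis P4·P5 via (23.85,47.5): [(0, 68.78) (32.242, 44.5985) (37, 42.9535) (37, 83) (0, 83)]  |A|=1034.9391
7. ⊥bis P4·P6 via (24.78,33.235): [(0, 68.78) (32.242, 44.5985) (37, 42.9535) (37, 83) (0, 83)]  |A|=1034.9391
8. canonical 5-gon: [(0, 68.78) (32.242, 44.5985) (37, 42.9535) (37, 83) (0, 83)]
9. shoelace: 1034.9391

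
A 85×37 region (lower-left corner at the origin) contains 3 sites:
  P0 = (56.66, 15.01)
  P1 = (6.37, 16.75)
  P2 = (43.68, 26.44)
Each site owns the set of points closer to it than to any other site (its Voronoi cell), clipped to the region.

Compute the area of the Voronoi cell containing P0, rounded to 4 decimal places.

Area of P0's cell: 1361.2042

1. box [0,85]×[0,37]: [(0, 0) (85, 0) (85, 37) (0, 37)]
2. ⊥bis P0·P1 via (31.515,15.88): [(30.9656, 0) (85, 0) (85, 37) (32.2457, 37)]  |A|=1975.5909
3. ⊥bis P0·P2 via (50.17,20.725): [(31.9199, 0) (85, 0) (85, 37) (64.5015, 37)]  |A|=1361.2042
4. canonical 4-gon: [(31.9199, 0) (85, 0) (85, 37) (64.5015, 37)]
5. shoelace: 1361.2042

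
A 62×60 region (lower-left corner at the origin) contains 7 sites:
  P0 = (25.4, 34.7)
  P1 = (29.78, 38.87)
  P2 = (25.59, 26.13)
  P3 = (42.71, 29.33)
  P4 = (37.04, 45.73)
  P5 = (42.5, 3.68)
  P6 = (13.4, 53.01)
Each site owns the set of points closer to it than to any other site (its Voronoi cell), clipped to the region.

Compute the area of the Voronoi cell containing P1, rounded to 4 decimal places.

1. box [0,62]×[0,60]: [(0, 0) (62, 0) (62, 60) (0, 60)]
2. ⊥bis P1·P0 via (27.59,36.785): [(62, 0.6421) (62, 60) (5.488, 60)]  |A|=1677.2148
3. ⊥bis P1·P2 via (27.685,32.5): [(33.4859, 30.5922) (62, 21.2143) (62, 60) (5.488, 60)]  |A|=1383.9165
4. ⊥bis P1·P3 via (36.245,34.1): [(33.4859, 30.5922) (33.6235, 30.5469) (55.3545, 60) (5.488, 60)]  |A|=735.7497
5. ⊥bis P1·P4 via (33.41,42.3): [(33.4859, 30.5922) (33.6235, 30.5469) (38.3993, 37.0198) (16.6852, 60) (5.488, 60)]  |A|=291.4354
6. ⊥bis P1·P5 via (36.14,21.275): [(33.4859, 30.5922) (33.6235, 30.5469) (38.3993, 37.0198) (16.6852, 60) (5.488, 60)]  |A|=291.4354
7. ⊥bis P1·P6 via (21.59,45.94): [(20.2984, 44.4438) (33.4859, 30.5922) (33.6235, 30.5469) (38.3993, 37.0198) (25.591, 50.5749)]  |A|=152.0997
8. canonical 5-gon: [(20.2984, 44.4438) (33.4859, 30.5922) (33.6235, 30.5469) (38.3993, 37.0198) (25.591, 50.5749)]
9. shoelace: 152.0997

Area of P1's cell: 152.0997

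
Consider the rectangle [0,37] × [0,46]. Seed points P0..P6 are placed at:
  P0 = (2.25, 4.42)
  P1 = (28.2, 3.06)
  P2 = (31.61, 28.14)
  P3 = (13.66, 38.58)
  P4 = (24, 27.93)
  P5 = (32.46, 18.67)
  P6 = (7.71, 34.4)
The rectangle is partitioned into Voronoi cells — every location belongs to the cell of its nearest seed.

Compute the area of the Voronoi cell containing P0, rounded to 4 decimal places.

Area of P0's cell: 283.2212

1. box [0,37]×[0,46]: [(0, 0) (37, 0) (37, 46) (0, 46)]
2. ⊥bis P0·P1 via (15.225,3.74): [(0, 0) (15.029, 0) (17.4398, 46) (0, 46)]  |A|=746.7818
3. ⊥bis P0·P2 via (16.93,16.28): [(0, 37.2355) (0, 0) (15.029, 0) (15.946, 17.4979)]  |A|=428.3675
4. ⊥bis P0·P3 via (7.955,21.5): [(14.4712, 19.3235) (0, 24.1571) (0, 0) (15.029, 0) (15.946, 17.4979)]  |A|=333.7376
5. ⊥bis P0·P4 via (13.125,16.175): [(7.038, 21.8063) (0, 24.1571) (0, 0) (15.029, 0) (15.7495, 13.747)]  |A|=311.6537
6. ⊥bis P0·P5 via (17.355,11.545): [(7.038, 21.8063) (0, 24.1571) (0, 0) (15.029, 0) (15.7495, 13.747)]  |A|=311.6537
7. ⊥bis P0·P6 via (4.98,19.41): [(10.7676, 18.356) (0, 20.317) (0, 0) (15.029, 0) (15.7495, 13.747)]  |A|=283.2212
8. canonical 5-gon: [(10.7676, 18.356) (0, 20.317) (0, 0) (15.029, 0) (15.7495, 13.747)]
9. shoelace: 283.2212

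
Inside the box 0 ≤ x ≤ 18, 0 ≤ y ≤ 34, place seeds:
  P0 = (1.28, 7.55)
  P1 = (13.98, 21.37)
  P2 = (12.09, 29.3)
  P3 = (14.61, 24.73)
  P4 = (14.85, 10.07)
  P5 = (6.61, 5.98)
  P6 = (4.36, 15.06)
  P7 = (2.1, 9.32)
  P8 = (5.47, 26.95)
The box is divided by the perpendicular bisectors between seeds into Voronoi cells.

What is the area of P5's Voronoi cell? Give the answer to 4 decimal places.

Area of P5's cell: 89.8101

1. box [0,18]×[0,34]: [(0, 0) (18, 0) (18, 34) (0, 34)]
2. ⊥bis P5·P0 via (3.945,6.765): [(1.9523, 0) (18, 0) (18, 34) (11.9673, 34)]  |A|=375.3664
3. ⊥bis P5·P1 via (10.295,13.675): [(6.5138, 15.4858) (1.9523, 0) (18, 0) (18, 9.9852)]  |A|=181.6015
4. ⊥bis P5·P2 via (9.35,17.64): [(6.5138, 15.4858) (1.9523, 0) (18, 0) (18, 9.9852)]  |A|=181.6015
5. ⊥bis P5·P3 via (10.61,15.355): [(6.5138, 15.4858) (1.9523, 0) (18, 0) (18, 9.9852)]  |A|=181.6015
6. ⊥bis P5·P4 via (10.73,8.025): [(7.1867, 15.1635) (6.5138, 15.4858) (1.9523, 0) (14.7133, 0)]  |A|=102.6962
7. ⊥bis P5·P6 via (5.485,10.52): [(9.0528, 11.4041) (5.0169, 10.404) (1.9523, 0) (14.7133, 0)]  |A|=92.2257
8. ⊥bis P5·P7 via (4.355,7.65): [(9.0528, 11.4041) (6.7042, 10.8221) (4.1071, 7.3152) (1.9523, 0) (14.7133, 0)]  |A|=89.8101
9. ⊥bis P5·P8 via (6.04,16.465): [(9.0528, 11.4041) (6.7042, 10.8221) (4.1071, 7.3152) (1.9523, 0) (14.7133, 0)]  |A|=89.8101
10. canonical 5-gon: [(9.0528, 11.4041) (6.7042, 10.8221) (4.1071, 7.3152) (1.9523, 0) (14.7133, 0)]
11. shoelace: 89.8101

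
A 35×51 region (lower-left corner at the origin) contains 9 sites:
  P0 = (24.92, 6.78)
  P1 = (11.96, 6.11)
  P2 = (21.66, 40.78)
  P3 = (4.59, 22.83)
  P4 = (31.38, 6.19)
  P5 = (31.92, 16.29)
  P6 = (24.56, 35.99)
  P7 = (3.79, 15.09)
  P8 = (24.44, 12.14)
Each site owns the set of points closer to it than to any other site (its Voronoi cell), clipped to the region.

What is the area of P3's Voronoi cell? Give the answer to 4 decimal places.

1. box [0,35]×[0,51]: [(0, 0) (35, 0) (35, 51) (0, 51)]
2. ⊥bis P3·P0 via (14.755,14.805): [(0, 0) (3.0668, 0) (35, 40.4487) (35, 51) (0, 51)]  |A|=1139.1732
3. ⊥bis P3·P1 via (8.275,14.47): [(0, 10.8225) (17.8079, 18.672) (35, 40.4487) (35, 51) (0, 51)]  |A|=1014.1785
4. ⊥bis P3·P2 via (13.125,31.805): [(0, 44.2865) (0, 10.8225) (17.8079, 18.672) (21.7218, 23.6296)]  |A|=392.2317
5. ⊥bis P3·P4 via (17.985,14.51): [(0, 44.2865) (0, 10.8225) (17.8079, 18.672) (21.7218, 23.6296)]  |A|=392.2317
6. ⊥bis P3·P5 via (18.255,19.56): [(19.691, 25.5609) (0, 44.2865) (0, 10.8225) (17.8079, 18.672) (18.1445, 19.0984)]  |A|=384.1763
7. ⊥bis P3·P6 via (14.575,29.41): [(19.0038, 22.6893) (12.7814, 32.1318) (0, 44.2865) (0, 10.8225) (17.8079, 18.672) (18.1445, 19.0984)]  |A|=371.998
8. ⊥bis P3·P7 via (4.19,18.96): [(19.0038, 22.6893) (12.7814, 32.1318) (0, 44.2865) (0, 19.3931) (15.7505, 17.7651) (17.8079, 18.672) (18.1445, 19.0984)]  |A|=304.5024
9. ⊥bis P3·P8 via (14.515,17.485): [(18.076, 24.0973) (12.7814, 32.1318) (0, 44.2865) (0, 19.3931) (14.723, 17.8713)]  |A|=292.5395
10. canonical 5-gon: [(18.076, 24.0973) (12.7814, 32.1318) (0, 44.2865) (0, 19.3931) (14.723, 17.8713)]
11. shoelace: 292.5395

Area of P3's cell: 292.5395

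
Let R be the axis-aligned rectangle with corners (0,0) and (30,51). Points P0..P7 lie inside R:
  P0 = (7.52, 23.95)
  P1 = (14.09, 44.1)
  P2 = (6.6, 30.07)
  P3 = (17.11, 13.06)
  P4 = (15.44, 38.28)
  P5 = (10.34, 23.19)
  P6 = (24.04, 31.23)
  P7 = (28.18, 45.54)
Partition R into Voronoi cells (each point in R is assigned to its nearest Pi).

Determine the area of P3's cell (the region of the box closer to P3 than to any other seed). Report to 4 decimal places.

Area of P3's cell: 513.3499

1. box [0,30]×[0,51]: [(0, 0) (30, 0) (30, 51) (0, 51)]
2. ⊥bis P3·P0 via (12.315,18.505): [(0, 7.6601) (0, 0) (30, 0) (30, 34.0788)]  |A|=626.0843
3. ⊥bis P3·P1 via (15.6,28.58): [(24.7687, 29.4721) (0, 7.6601) (0, 0) (30, 0) (30, 29.981)]  |A|=615.3659
4. ⊥bis P3·P2 via (11.855,21.565): [(24.7687, 29.4721) (0, 7.6601) (0, 0) (30, 0) (30, 29.981)]  |A|=615.3659
5. ⊥bis P3·P4 via (16.275,25.67): [(20.7908, 25.969) (0, 7.6601) (0, 0) (30, 0) (30, 26.5788)]  |A|=591.5499
6. ⊥bis P3·P5 via (13.725,18.125): [(25.9758, 26.3124) (6.0868, 13.0203) (0, 7.6601) (0, 0) (30, 0) (30, 26.5788)]  |A|=560.5047
7. ⊥bis P3·P6 via (20.575,22.145): [(20.0435, 22.3477) (6.0868, 13.0203) (0, 7.6601) (0, 0) (30, 0) (30, 18.5503)]  |A|=513.3499
8. ⊥bis P3·P7 via (22.645,29.3): [(20.0435, 22.3477) (6.0868, 13.0203) (0, 7.6601) (0, 0) (30, 0) (30, 18.5503)]  |A|=513.3499
9. canonical 6-gon: [(20.0435, 22.3477) (6.0868, 13.0203) (0, 7.6601) (0, 0) (30, 0) (30, 18.5503)]
10. shoelace: 513.3499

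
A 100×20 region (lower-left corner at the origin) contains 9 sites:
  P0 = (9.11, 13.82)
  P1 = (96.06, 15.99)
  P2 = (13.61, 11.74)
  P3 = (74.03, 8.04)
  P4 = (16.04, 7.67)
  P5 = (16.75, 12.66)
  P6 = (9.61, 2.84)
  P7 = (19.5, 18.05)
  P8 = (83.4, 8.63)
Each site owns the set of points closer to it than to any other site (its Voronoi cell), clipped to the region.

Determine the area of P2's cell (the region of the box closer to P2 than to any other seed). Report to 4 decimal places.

Area of P2's cell: 30.2221

1. box [0,100]×[0,20]: [(0, 0) (100, 0) (100, 20) (0, 20)]
2. ⊥bis P2·P0 via (11.36,12.78): [(5.4528, 0) (100, 0) (100, 20) (14.6972, 20)]  |A|=1798.4996
3. ⊥bis P2·P1 via (54.835,13.865): [(5.4528, 0) (55.5497, 0) (54.5188, 20) (14.6972, 20)]  |A|=899.1841
4. ⊥bis P2·P3 via (43.82,9.89): [(5.4528, 0) (43.2144, 0) (44.4391, 20) (14.6972, 20)]  |A|=675.0343
5. ⊥bis P2·P4 via (14.825,9.705): [(8.0762, 5.6756) (32.0681, 20) (14.6972, 20)]  |A|=124.4132
6. ⊥bis P2·P5 via (15.18,12.2): [(13.594, 17.6131) (8.0762, 5.6756) (15.7493, 10.2569)]  |A|=33.1599
7. ⊥bis P2·P6 via (11.61,7.29): [(13.594, 17.6131) (9.3019, 8.3274) (11.1365, 7.5028) (15.7493, 10.2569)]  |A|=30.2221
8. ⊥bis P2·P7 via (16.555,14.895): [(13.594, 17.6131) (9.3019, 8.3274) (11.1365, 7.5028) (15.7493, 10.2569)]  |A|=30.2221
9. ⊥bis P2·P8 via (48.505,10.185): [(13.594, 17.6131) (9.3019, 8.3274) (11.1365, 7.5028) (15.7493, 10.2569)]  |A|=30.2221
10. canonical 4-gon: [(13.594, 17.6131) (9.3019, 8.3274) (11.1365, 7.5028) (15.7493, 10.2569)]
11. shoelace: 30.2221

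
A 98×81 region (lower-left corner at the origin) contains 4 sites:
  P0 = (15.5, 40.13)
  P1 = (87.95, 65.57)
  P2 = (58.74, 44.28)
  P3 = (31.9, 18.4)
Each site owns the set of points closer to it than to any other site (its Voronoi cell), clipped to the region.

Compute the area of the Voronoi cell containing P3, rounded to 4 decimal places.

Area of P3's cell: 1707.6501

1. box [0,98]×[0,81]: [(0, 0) (98, 0) (98, 81) (0, 81)]
2. ⊥bis P3·P0 via (23.7,29.265): [(0, 11.3782) (0, 0) (98, 0) (98, 81) (92.2489, 81)]  |A|=4726.734
3. ⊥bis P3·P1 via (59.925,41.985): [(52.4006, 50.9259) (0, 11.3782) (0, 0) (95.2583, 0)]  |A|=2723.6686
4. ⊥bis P3·P2 via (45.32,31.34): [(37.3716, 39.5832) (0, 11.3782) (0, 0) (75.539, 0)]  |A|=1707.6501
5. canonical 4-gon: [(37.3716, 39.5832) (0, 11.3782) (0, 0) (75.539, 0)]
6. shoelace: 1707.6501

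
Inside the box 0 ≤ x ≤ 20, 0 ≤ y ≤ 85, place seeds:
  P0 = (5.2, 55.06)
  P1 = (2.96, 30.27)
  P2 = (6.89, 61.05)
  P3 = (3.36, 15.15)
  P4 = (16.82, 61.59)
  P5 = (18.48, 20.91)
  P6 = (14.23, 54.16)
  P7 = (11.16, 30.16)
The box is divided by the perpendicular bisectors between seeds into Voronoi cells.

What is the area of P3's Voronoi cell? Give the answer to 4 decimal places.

1. box [0,20]×[0,85]: [(0, 0) (20, 0) (20, 85) (0, 85)]
2. ⊥bis P3·P0 via (4.28,35.105): [(0, 35.3023) (0, 0) (20, 0) (20, 34.3802)]  |A|=696.8257
3. ⊥bis P3·P1 via (3.16,22.71): [(0, 22.6264) (0, 0) (20, 0) (20, 23.1555)]  |A|=457.819
4. ⊥bis P3·P2 via (5.125,38.1): [(0, 22.6264) (0, 0) (20, 0) (20, 23.1555)]  |A|=457.819
5. ⊥bis P3·P4 via (10.09,38.37): [(0, 22.6264) (0, 0) (20, 0) (20, 23.1555)]  |A|=457.819
6. ⊥bis P3·P5 via (10.92,18.03): [(9.0775, 22.8665) (0, 22.6264) (0, 0) (17.7886, 0)]  |A|=306.0773
7. ⊥bis P3·P6 via (8.795,34.655): [(9.0775, 22.8665) (0, 22.6264) (0, 0) (17.7886, 0)]  |A|=306.0773
8. ⊥bis P3·P7 via (7.26,22.655): [(9.6266, 21.4252) (6.9607, 22.8105) (0, 22.6264) (0, 0) (17.7886, 0)]  |A|=304.5363
9. canonical 5-gon: [(9.6266, 21.4252) (6.9607, 22.8105) (0, 22.6264) (0, 0) (17.7886, 0)]
10. shoelace: 304.5363

Area of P3's cell: 304.5363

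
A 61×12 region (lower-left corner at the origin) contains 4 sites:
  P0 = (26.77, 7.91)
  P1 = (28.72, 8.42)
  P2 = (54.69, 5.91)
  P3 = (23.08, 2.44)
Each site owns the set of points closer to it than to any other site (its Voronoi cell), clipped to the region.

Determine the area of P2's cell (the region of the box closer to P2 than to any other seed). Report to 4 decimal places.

1. box [0,61]×[0,12]: [(0, 0) (61, 0) (61, 12) (0, 12)]
2. ⊥bis P2·P0 via (40.73,6.91): [(40.235, 0) (61, 0) (61, 12) (41.0946, 12)]  |A|=244.0222
3. ⊥bis P2·P1 via (41.705,7.165): [(41.0125, 0) (61, 0) (61, 12) (42.1723, 12)]  |A|=232.8912
4. ⊥bis P2·P3 via (38.885,4.175): [(41.0125, 0) (61, 0) (61, 12) (42.1723, 12)]  |A|=232.8912
5. canonical 4-gon: [(41.0125, 0) (61, 0) (61, 12) (42.1723, 12)]
6. shoelace: 232.8912

Area of P2's cell: 232.8912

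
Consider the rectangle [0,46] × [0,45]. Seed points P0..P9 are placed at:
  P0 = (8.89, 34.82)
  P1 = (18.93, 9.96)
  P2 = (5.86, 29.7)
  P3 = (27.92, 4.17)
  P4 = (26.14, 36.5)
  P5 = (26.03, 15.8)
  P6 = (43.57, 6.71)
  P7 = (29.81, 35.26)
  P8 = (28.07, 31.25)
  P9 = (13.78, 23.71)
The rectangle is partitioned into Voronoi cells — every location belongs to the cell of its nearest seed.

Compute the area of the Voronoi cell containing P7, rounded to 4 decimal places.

1. box [0,46]×[0,45]: [(0, 0) (46, 0) (46, 45) (0, 45)]
2. ⊥bis P7·P0 via (19.35,35.04): [(20.087, 0) (46, 0) (46, 45) (19.1405, 45)]  |A|=1187.3814
3. ⊥bis P7·P1 via (24.37,22.61): [(19.568, 24.675) (46, 13.3082) (46, 45) (19.1405, 45)]  |A|=691.7971
4. ⊥bis P7·P2 via (17.835,32.48): [(19.5601, 25.0489) (19.6557, 24.6373) (46, 13.3082) (46, 45) (19.1405, 45)]  |A|=691.7808
5. ⊥bis P7·P3 via (28.865,19.715): [(19.5601, 25.0489) (19.6557, 24.6373) (31.4702, 19.5566) (46, 18.6733) (46, 45) (19.1405, 45)]  |A|=652.804
6. ⊥bis P7·P4 via (27.975,35.88): [(23.6029, 22.9399) (31.4702, 19.5566) (46, 18.6733) (46, 45) (31.0564, 45)]  |A|=480.7539
7. ⊥bis P7·P5 via (27.92,25.53): [(24.69, 26.1574) (46, 22.0181) (46, 45) (31.0564, 45)]  |A|=385.6607
8. ⊥bis P7·P6 via (36.69,20.985): [(24.69, 26.1574) (40.8921, 23.0102) (46, 25.4721) (46, 45) (31.0564, 45)]  |A|=376.8393
9. ⊥bis P7·P8 via (28.94,33.255): [(27.3249, 33.9558) (46, 25.8524) (46, 45) (31.0564, 45)]  |A|=261.3116
10. ⊥bis P7·P9 via (21.795,29.485): [(27.3249, 33.9558) (46, 25.8524) (46, 45) (31.0564, 45)]  |A|=261.3116
11. canonical 4-gon: [(27.3249, 33.9558) (46, 25.8524) (46, 45) (31.0564, 45)]
12. shoelace: 261.3116

Area of P7's cell: 261.3116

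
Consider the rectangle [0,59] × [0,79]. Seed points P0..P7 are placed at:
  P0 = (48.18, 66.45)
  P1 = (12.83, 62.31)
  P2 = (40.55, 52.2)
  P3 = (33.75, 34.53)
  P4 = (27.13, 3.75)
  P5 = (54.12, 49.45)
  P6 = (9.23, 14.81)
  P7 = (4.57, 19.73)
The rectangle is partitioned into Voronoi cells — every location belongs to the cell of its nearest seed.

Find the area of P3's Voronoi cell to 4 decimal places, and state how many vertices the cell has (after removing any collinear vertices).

Area of P3's cell: 948.2693 (7 vertices)

1. box [0,59]×[0,79]: [(0, 0) (59, 0) (59, 79) (0, 79)]
2. ⊥bis P3·P0 via (40.965,50.49): [(0, 69.009) (0, 0) (59, 0) (59, 42.337)]  |A|=3284.7044
3. ⊥bis P3·P1 via (23.29,48.42): [(31.6379, 54.7065) (0, 30.8812) (0, 0) (59, 0) (59, 42.337)]  |A|=2681.5638
4. ⊥bis P3·P2 via (37.15,43.365): [(23.535, 48.6045) (0, 30.8812) (0, 0) (59, 0) (59, 34.9564)]  |A|=2417.0921
5. ⊥bis P3·P4 via (30.44,19.14): [(23.535, 48.6045) (0, 30.8812) (0, 25.6869) (59, 12.9975) (59, 34.9564)]  |A|=1275.904
6. ⊥bis P3·P5 via (43.935,41.99): [(45.1957, 40.2687) (23.535, 48.6045) (0, 30.8812) (0, 25.6869) (59, 12.9975) (59, 21.422)]  |A|=1182.4881
7. ⊥bis P3·P6 via (21.49,24.67): [(45.1957, 40.2687) (23.535, 48.6045) (10.2729, 38.6174) (24.9958, 20.3109) (59, 12.9975) (59, 21.422)]  |A|=966.5902
8. ⊥bis P3·P7 via (19.16,27.13): [(45.1957, 40.2687) (23.535, 48.6045) (12.4877, 40.2852) (18.5597, 28.3135) (24.9958, 20.3109) (59, 12.9975) (59, 21.422)]  |A|=948.2693
9. canonical 7-gon: [(45.1957, 40.2687) (23.535, 48.6045) (12.4877, 40.2852) (18.5597, 28.3135) (24.9958, 20.3109) (59, 12.9975) (59, 21.422)]
10. shoelace: 948.2693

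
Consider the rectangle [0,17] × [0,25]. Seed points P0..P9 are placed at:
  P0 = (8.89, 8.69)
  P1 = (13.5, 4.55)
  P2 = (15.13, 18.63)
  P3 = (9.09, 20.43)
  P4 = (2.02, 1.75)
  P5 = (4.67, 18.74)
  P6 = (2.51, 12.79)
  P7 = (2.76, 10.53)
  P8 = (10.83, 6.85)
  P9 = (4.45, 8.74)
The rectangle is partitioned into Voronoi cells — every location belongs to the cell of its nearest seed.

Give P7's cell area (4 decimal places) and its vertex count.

1. box [0,17]×[0,25]: [(0, 0) (17, 0) (17, 25) (0, 25)]
2. ⊥bis P7·P0 via (5.825,9.61): [(0, 0) (2.9404, 0) (10.4445, 25) (0, 25)]  |A|=167.3118
3. ⊥bis P7·P1 via (8.13,7.54): [(0, 0) (2.9404, 0) (10.4445, 25) (0, 25)]  |A|=167.3118
4. ⊥bis P7·P2 via (8.945,14.58): [(0, 0) (2.9404, 0) (7.8286, 16.285) (2.1219, 25) (0, 25)]  |A|=131.0457
5. ⊥bis P7·P3 via (5.925,15.48): [(0, 19.2684) (0, 0) (2.9404, 0) (7.3194, 14.5885)]  |A|=91.9643
6. ⊥bis P7·P4 via (2.39,6.14): [(0, 19.2684) (0, 6.3414) (4.7244, 5.9433) (7.3194, 14.5885)]  |A|=68.2468
7. ⊥bis P7·P5 via (3.715,14.635): [(0, 15.4993) (0, 6.3414) (4.7244, 5.9433) (7.0971, 13.8482)]  |A|=51.6425
8. ⊥bis P7·P6 via (2.635,11.66): [(0, 11.3685) (0, 6.3414) (4.7244, 5.9433) (6.571, 12.0954)]  |A|=31.4167
9. ⊥bis P7·P8 via (6.795,8.69): [(0, 11.3685) (0, 6.3414) (4.7244, 5.9433) (6.571, 12.0954)]  |A|=31.4167
10. ⊥bis P7·P9 via (3.605,9.635): [(6.1632, 12.0503) (0, 11.3685) (0, 6.3414) (0.107, 6.3324)]  |A|=15.8247
11. canonical 4-gon: [(6.1632, 12.0503) (0, 11.3685) (0, 6.3414) (0.107, 6.3324)]
12. shoelace: 15.8247

Area of P7's cell: 15.8247 (4 vertices)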